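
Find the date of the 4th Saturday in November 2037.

The first Saturday of November 2037 is November 7.
The 4th Saturday is 3 weeks later: 7 + 21 = 28.

28 November 2037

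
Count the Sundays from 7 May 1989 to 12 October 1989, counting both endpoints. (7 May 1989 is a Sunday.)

23

7 May 1989 is a Sunday; the first Sunday on or after it is 7 May 1989.
From 7 May 1989 to 12 October 1989: 24 + 30 + 31 + 31 + 30 + 12 = 158 days (rest of May, June, July, August, September, October).
158 ÷ 7 = 22 full weeks with remainder 4, so 22 more Sundays after the first → 23.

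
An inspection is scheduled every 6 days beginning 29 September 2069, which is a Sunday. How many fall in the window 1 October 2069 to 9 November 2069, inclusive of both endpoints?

Occurrences land 6·i days after 29 September 2069 for i = 0, 1, 2, …
1 October 2069 is 2 days after the start; 2 ÷ 6 = 0 remainder 2; since the remainder is 2, round up to i = 1. First occurrence in the window: #2 on 5 October 2069 (1×6 = 6 days in).
9 November 2069 is 41 days after the start; 41 ÷ 6 = 6 remainder 5. Last occurrence in the window: #7 on 4 November 2069.
Occurrences #2 through #7: 6 in total.

6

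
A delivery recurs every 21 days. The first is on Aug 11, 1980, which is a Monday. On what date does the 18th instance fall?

Aug 3, 1981

The 18th occurrence is 17 intervals after the first: 17 × 21 = 357 days after Aug 11, 1980.
Aug has 31 days — 20 days to the end of Aug leaves 337.
Sep has 30 days (307 left).
Oct has 31 days (276 left).
Nov has 30 days (246 left).
Dec has 31 days (215 left).
Jan has 31 days (184 left).
Feb has 28 days (156 left).
Mar has 31 days (125 left).
Apr has 30 days (95 left).
May has 31 days (64 left).
Jun has 30 days (34 left).
Jul has 31 days (3 left).
3 days into Aug → Aug 3, 1981.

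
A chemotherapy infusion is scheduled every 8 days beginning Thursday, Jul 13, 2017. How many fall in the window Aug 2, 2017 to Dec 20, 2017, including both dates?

Occurrences land 8·i days after Jul 13, 2017 for i = 0, 1, 2, …
Aug 2, 2017 is 20 days after the start; 20 ÷ 8 = 2 remainder 4; since the remainder is 4, round up to i = 3. First occurrence in the window: #4 on Aug 6, 2017 (3×8 = 24 days in).
Dec 20, 2017 is 160 days after the start; 160 ÷ 8 = 20 remainder 0. Last occurrence in the window: #21 on Dec 20, 2017.
Occurrences #4 through #21: 18 in total.

18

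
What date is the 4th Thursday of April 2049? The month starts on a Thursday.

April 2049 begins on a Thursday, so the first Thursday is April 1.
The 4th Thursday is 3 weeks later: 1 + 21 = 22.

2049-04-22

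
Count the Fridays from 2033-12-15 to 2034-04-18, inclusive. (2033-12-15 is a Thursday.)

2033-12-15 is a Thursday; the first Friday on or after it is 2033-12-16 (1 day later).
From 2033-12-16 to 2034-04-18: 15 + 31 + 28 + 31 + 18 = 123 days (rest of December, January, February, March, April).
123 ÷ 7 = 17 full weeks with remainder 4, so 17 more Fridays after the first → 18.

18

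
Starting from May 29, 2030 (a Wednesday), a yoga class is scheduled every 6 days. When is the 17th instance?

September 2, 2030

The 17th occurrence is 16 intervals after the first: 16 × 6 = 96 days after May 29, 2030.
May has 31 days — 2 days to the end of May leaves 94.
June has 30 days (64 left).
July has 31 days (33 left).
August has 31 days (2 left).
2 days into September → September 2, 2030.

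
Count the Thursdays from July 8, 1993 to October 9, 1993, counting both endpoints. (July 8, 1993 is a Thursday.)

14

July 8, 1993 is a Thursday; the first Thursday on or after it is July 8, 1993.
From July 8, 1993 to October 9, 1993: 23 + 31 + 30 + 9 = 93 days (rest of July, August, September, October).
93 ÷ 7 = 13 full weeks with remainder 2, so 13 more Thursdays after the first → 14.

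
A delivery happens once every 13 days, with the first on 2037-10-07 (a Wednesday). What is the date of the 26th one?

2038-08-28

The 26th occurrence is 25 intervals after the first: 25 × 13 = 325 days after 2037-10-07.
October has 31 days — 24 days to the end of October leaves 301.
November has 30 days (271 left).
December has 31 days (240 left).
January has 31 days (209 left).
February has 28 days (181 left).
March has 31 days (150 left).
April has 30 days (120 left).
May has 31 days (89 left).
June has 30 days (59 left).
July has 31 days (28 left).
28 days into August → 2038-08-28.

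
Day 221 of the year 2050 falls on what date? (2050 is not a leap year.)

Jan has 31 days (221 − 31 = 190 remain).
Feb has 28 days (190 − 28 = 162 remain).
Mar has 31 days (162 − 31 = 131 remain).
Apr has 30 days (131 − 30 = 101 remain).
May has 31 days (101 − 31 = 70 remain).
Jun has 30 days (70 − 30 = 40 remain).
Jul has 31 days (40 − 31 = 9 remain).
9 into Aug → Aug 9.

Aug 9, 2050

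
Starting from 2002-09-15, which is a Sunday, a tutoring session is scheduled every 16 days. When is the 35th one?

2004-03-12

The 35th occurrence is 34 intervals after the first: 34 × 16 = 544 days after 2002-09-15.
September has 30 days — 15 days to the end of September leaves 529.
From end of September to end of 2002 is 92 days (437 left).
2003 has 365 days (72 left).
January has 31 days (41 left).
February has 29 days (12 left).
12 days into March → 2004-03-12.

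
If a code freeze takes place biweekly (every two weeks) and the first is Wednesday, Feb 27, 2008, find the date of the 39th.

The 39th occurrence is 38 intervals after the first: 38 × 14 = 532 days after Feb 27, 2008.
Feb has 29 days — 2 days to the end of Feb leaves 530.
From end of Feb to end of 2008 is 306 days (224 left).
Jan has 31 days (193 left).
Feb has 28 days (165 left).
Mar has 31 days (134 left).
Apr has 30 days (104 left).
May has 31 days (73 left).
Jun has 30 days (43 left).
Jul has 31 days (12 left).
12 days into Aug → Aug 12, 2009.

Aug 12, 2009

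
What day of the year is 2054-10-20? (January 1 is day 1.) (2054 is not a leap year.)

Days in months before October: 31 + 28 + 31 + 30 + 31 + 30 + 31 + 31 + 30 = 273.
Plus 20 days into October → day 293.

293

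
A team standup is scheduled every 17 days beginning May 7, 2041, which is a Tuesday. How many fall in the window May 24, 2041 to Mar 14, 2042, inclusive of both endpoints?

18

Occurrences land 17·i days after May 7, 2041 for i = 0, 1, 2, …
May 24, 2041 is 17 days after the start; 17 ÷ 17 = 1 remainder 0. First occurrence in the window: #2 on May 24, 2041 (1×17 = 17 days in).
Mar 14, 2042 is 311 days after the start; 311 ÷ 17 = 18 remainder 5. Last occurrence in the window: #19 on Mar 9, 2042.
Occurrences #2 through #19: 18 in total.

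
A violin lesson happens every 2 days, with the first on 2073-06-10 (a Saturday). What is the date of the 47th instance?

2073-09-10

The 47th occurrence is 46 intervals after the first: 46 × 2 = 92 days after 2073-06-10.
June has 30 days — 20 days to the end of June leaves 72.
July has 31 days (41 left).
August has 31 days (10 left).
10 days into September → 2073-09-10.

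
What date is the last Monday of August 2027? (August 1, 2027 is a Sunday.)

August 2027 begins on a Sunday, so the first Monday is August 2 (1 day later).
August 2027 has 31 days. Adding weeks: 2, 9, 16, 23, 30 — the last one ≤ 31 is the 30th.

August 30, 2027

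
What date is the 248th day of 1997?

Sep 5, 1997

Jan has 31 days (248 − 31 = 217 remain).
Feb has 28 days (217 − 28 = 189 remain).
Mar has 31 days (189 − 31 = 158 remain).
Apr has 30 days (158 − 30 = 128 remain).
May has 31 days (128 − 31 = 97 remain).
Jun has 30 days (97 − 30 = 67 remain).
Jul has 31 days (67 − 31 = 36 remain).
Aug has 31 days (36 − 31 = 5 remain).
5 into Sep → Sep 5.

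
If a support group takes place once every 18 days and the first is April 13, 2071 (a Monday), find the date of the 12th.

October 28, 2071

The 12th occurrence is 11 intervals after the first: 11 × 18 = 198 days after April 13, 2071.
April has 30 days — 17 days to the end of April leaves 181.
May has 31 days (150 left).
June has 30 days (120 left).
July has 31 days (89 left).
August has 31 days (58 left).
September has 30 days (28 left).
28 days into October → October 28, 2071.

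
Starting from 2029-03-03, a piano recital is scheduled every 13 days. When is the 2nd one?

2029-03-16

The 2nd occurrence is 1 interval after the first: 1 × 13 = 13 days after 2029-03-03.
13 days later is 2029-03-16.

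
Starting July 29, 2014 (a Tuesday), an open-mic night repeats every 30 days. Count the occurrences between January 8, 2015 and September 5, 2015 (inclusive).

Occurrences land 30·i days after July 29, 2014 for i = 0, 1, 2, …
January 8, 2015 is 163 days after the start; 163 ÷ 30 = 5 remainder 13; since the remainder is 13, round up to i = 6. First occurrence in the window: #7 on January 25, 2015 (6×30 = 180 days in).
September 5, 2015 is 403 days after the start; 403 ÷ 30 = 13 remainder 13. Last occurrence in the window: #14 on August 23, 2015.
Occurrences #7 through #14: 8 in total.

8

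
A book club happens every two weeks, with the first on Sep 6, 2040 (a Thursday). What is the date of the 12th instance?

The 12th occurrence is 11 intervals after the first: 11 × 14 = 154 days after Sep 6, 2040.
Sep has 30 days — 24 days to the end of Sep leaves 130.
Oct has 31 days (99 left).
Nov has 30 days (69 left).
Dec has 31 days (38 left).
Jan has 31 days (7 left).
7 days into Feb → Feb 7, 2041.

Feb 7, 2041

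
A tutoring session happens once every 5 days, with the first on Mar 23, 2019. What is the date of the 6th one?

The 6th occurrence is 5 intervals after the first: 5 × 5 = 25 days after Mar 23, 2019.
Mar has 31 days — 8 days to the end of Mar leaves 17.
17 days into Apr → Apr 17, 2019.

Apr 17, 2019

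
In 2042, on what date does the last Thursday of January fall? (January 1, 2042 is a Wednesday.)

2042-01-30

January 2042 begins on a Wednesday, so the first Thursday is January 2 (1 day later).
January 2042 has 31 days. Adding weeks: 2, 9, 16, 23, 30 — the last one ≤ 31 is the 30th.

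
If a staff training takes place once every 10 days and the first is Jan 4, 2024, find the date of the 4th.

Feb 3, 2024

The 4th occurrence is 3 intervals after the first: 3 × 10 = 30 days after Jan 4, 2024.
Jan has 31 days — 27 days to the end of Jan leaves 3.
3 days into Feb → Feb 3, 2024.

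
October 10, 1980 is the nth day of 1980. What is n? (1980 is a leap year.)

Days in months before October: 31 + 29 + 31 + 30 + 31 + 30 + 31 + 31 + 30 = 274.
Plus 10 days into October → day 284.

284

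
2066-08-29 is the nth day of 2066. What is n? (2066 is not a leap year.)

241

Days in months before August: 31 + 28 + 31 + 30 + 31 + 30 + 31 = 212.
Plus 29 days into August → day 241.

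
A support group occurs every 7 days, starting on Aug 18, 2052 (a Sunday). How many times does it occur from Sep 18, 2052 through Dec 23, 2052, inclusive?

14

Occurrences land 7·i days after Aug 18, 2052 for i = 0, 1, 2, …
Sep 18, 2052 is 31 days after the start; 31 ÷ 7 = 4 remainder 3; since the remainder is 3, round up to i = 5. First occurrence in the window: #6 on Sep 22, 2052 (5×7 = 35 days in).
Dec 23, 2052 is 127 days after the start; 127 ÷ 7 = 18 remainder 1. Last occurrence in the window: #19 on Dec 22, 2052.
Occurrences #6 through #19: 14 in total.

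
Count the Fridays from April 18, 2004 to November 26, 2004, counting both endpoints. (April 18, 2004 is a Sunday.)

April 18, 2004 is a Sunday; the first Friday on or after it is April 23, 2004 (5 days later).
From April 23, 2004 to November 26, 2004: 7 + 31 + 30 + 31 + 31 + 30 + 31 + 26 = 217 days (rest of April, May, June, July, August, September, October, November).
217 ÷ 7 = 31 full weeks with remainder 0, so 31 more Fridays after the first → 32.

32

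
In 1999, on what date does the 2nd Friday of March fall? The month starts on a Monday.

March 1999 begins on a Monday, so the first Friday is March 5 (4 days later).
The 2nd Friday is 1 weeks later: 5 + 7 = 12.

March 12, 1999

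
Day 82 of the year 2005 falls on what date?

March 23, 2005

January has 31 days (82 − 31 = 51 remain).
February has 28 days (51 − 28 = 23 remain).
23 into March → March 23.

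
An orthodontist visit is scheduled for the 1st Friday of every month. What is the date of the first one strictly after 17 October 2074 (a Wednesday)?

October 2074 starts on a Monday, so its 1st Friday is 5 October 2074 (4 days in).
That is not after 17 October 2074, so look at November 2074.
November 2074 starts on a Thursday, so its 1st Friday is 2 November 2074 (1 day in).

2 November 2074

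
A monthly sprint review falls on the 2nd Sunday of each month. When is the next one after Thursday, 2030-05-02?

May 2030 starts on a Wednesday; its first Sunday is the 5th, so the 2nd Sunday is the 12th — 2030-05-12.
2030-05-12 is after 2030-05-02, so that is the next one.

2030-05-12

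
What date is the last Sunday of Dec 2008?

The first Sunday of Dec 2008 is Dec 7.
Dec 2008 has 31 days. Adding weeks: 7, 14, 21, 28 — the last one ≤ 31 is the 28th.

Dec 28, 2008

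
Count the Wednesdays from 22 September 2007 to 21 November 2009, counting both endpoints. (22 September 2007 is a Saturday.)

113

22 September 2007 is a Saturday; the first Wednesday on or after it is 26 September 2007 (4 days later).
From 26 September 2007 to 21 November 2009: 96 + 366 + 325 = 787 days (rest of 2007, 2008, to 21 November 2009 in 2009).
787 ÷ 7 = 112 full weeks with remainder 3, so 112 more Wednesdays after the first → 113.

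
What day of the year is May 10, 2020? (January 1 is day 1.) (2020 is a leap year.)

131

Days in months before May: 31 + 29 + 31 + 30 = 121.
Plus 10 days into May → day 131.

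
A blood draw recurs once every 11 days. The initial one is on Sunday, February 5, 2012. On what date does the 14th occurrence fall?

June 27, 2012

The 14th occurrence is 13 intervals after the first: 13 × 11 = 143 days after February 5, 2012.
February has 29 days — 24 days to the end of February leaves 119.
March has 31 days (88 left).
April has 30 days (58 left).
May has 31 days (27 left).
27 days into June → June 27, 2012.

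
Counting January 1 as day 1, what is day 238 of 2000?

Aug 25, 2000

Jan has 31 days (238 − 31 = 207 remain).
Feb has 29 days (207 − 29 = 178 remain).
Mar has 31 days (178 − 31 = 147 remain).
Apr has 30 days (147 − 30 = 117 remain).
May has 31 days (117 − 31 = 86 remain).
Jun has 30 days (86 − 30 = 56 remain).
Jul has 31 days (56 − 31 = 25 remain).
25 into Aug → Aug 25.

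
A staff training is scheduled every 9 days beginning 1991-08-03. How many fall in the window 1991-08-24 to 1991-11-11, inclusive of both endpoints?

Occurrences land 9·i days after 1991-08-03 for i = 0, 1, 2, …
1991-08-24 is 21 days after the start; 21 ÷ 9 = 2 remainder 3; since the remainder is 3, round up to i = 3. First occurrence in the window: #4 on 1991-08-30 (3×9 = 27 days in).
1991-11-11 is 100 days after the start; 100 ÷ 9 = 11 remainder 1. Last occurrence in the window: #12 on 1991-11-10.
Occurrences #4 through #12: 9 in total.

9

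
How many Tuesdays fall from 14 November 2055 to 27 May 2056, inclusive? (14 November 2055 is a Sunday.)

14 November 2055 is a Sunday; the first Tuesday on or after it is 16 November 2055 (2 days later).
From 16 November 2055 to 27 May 2056: 14 + 31 + 31 + 29 + 31 + 30 + 27 = 193 days (rest of November, December, January, February, March, April, May).
193 ÷ 7 = 27 full weeks with remainder 4, so 27 more Tuesdays after the first → 28.

28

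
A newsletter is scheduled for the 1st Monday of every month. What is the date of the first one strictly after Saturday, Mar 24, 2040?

Apr 2, 2040

Mar 2040 starts on a Thursday, so its 1st Monday is Mar 5, 2040 (4 days in).
That is not after Mar 24, 2040, so look at Apr 2040.
Apr 2040 starts on a Sunday, so its 1st Monday is Apr 2, 2040 (1 day in).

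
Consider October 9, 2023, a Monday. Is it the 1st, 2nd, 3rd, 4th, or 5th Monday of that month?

Day 9 falls in week ⌈9/7⌉ of the month.
Days 1–7 hold the 1st Monday, 8–14 the 2nd, 15–21 the 3rd, 22–28 the 4th, 29–31 the 5th.
9 is in the range for the 2nd.

2nd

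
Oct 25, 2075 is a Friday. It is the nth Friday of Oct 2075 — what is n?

4th

Day 25 falls in week ⌈25/7⌉ of the month.
Days 1–7 hold the 1st Friday, 8–14 the 2nd, 15–21 the 3rd, 22–28 the 4th, 29–31 the 5th.
25 is in the range for the 4th.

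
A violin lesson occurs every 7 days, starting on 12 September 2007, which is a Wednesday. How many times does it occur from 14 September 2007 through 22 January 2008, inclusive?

Occurrences land 7·i days after 12 September 2007 for i = 0, 1, 2, …
14 September 2007 is 2 days after the start; 2 ÷ 7 = 0 remainder 2; since the remainder is 2, round up to i = 1. First occurrence in the window: #2 on 19 September 2007 (1×7 = 7 days in).
22 January 2008 is 132 days after the start; 132 ÷ 7 = 18 remainder 6. Last occurrence in the window: #19 on 16 January 2008.
Occurrences #2 through #19: 18 in total.

18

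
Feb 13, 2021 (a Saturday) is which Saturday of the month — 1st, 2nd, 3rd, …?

2nd

Day 13 falls in week ⌈13/7⌉ of the month.
Days 1–7 hold the 1st Saturday, 8–14 the 2nd, 15–21 the 3rd, 22–28 the 4th, 29–31 the 5th.
13 is in the range for the 2nd.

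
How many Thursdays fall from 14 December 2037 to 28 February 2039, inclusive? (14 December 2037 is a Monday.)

63

14 December 2037 is a Monday; the first Thursday on or after it is 17 December 2037 (3 days later).
From 17 December 2037 to 28 February 2039: 14 + 365 + 59 = 438 days (rest of 2037, 2038, to 28 February 2039 in 2039).
438 ÷ 7 = 62 full weeks with remainder 4, so 62 more Thursdays after the first → 63.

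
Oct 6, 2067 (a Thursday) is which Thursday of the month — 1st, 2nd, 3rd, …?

1st

Day 6 falls in week ⌈6/7⌉ of the month.
Days 1–7 hold the 1st Thursday, 8–14 the 2nd, 15–21 the 3rd, 22–28 the 4th, 29–31 the 5th.
6 is in the range for the 1st.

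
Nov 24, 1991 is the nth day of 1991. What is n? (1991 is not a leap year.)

328

Days in months before Nov: 31 + 28 + 31 + 30 + 31 + 30 + 31 + 31 + 30 + 31 = 304.
Plus 24 days into Nov → day 328.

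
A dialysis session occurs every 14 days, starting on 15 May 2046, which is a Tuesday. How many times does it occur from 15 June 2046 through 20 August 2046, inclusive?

Occurrences land 14·i days after 15 May 2046 for i = 0, 1, 2, …
15 June 2046 is 31 days after the start; 31 ÷ 14 = 2 remainder 3; since the remainder is 3, round up to i = 3. First occurrence in the window: #4 on 26 June 2046 (3×14 = 42 days in).
20 August 2046 is 97 days after the start; 97 ÷ 14 = 6 remainder 13. Last occurrence in the window: #7 on 7 August 2046.
Occurrences #4 through #7: 4 in total.

4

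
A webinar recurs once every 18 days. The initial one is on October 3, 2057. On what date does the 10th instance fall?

March 14, 2058

The 10th occurrence is 9 intervals after the first: 9 × 18 = 162 days after October 3, 2057.
October has 31 days — 28 days to the end of October leaves 134.
November has 30 days (104 left).
December has 31 days (73 left).
January has 31 days (42 left).
February has 28 days (14 left).
14 days into March → March 14, 2058.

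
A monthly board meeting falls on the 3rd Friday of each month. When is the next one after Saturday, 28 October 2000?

17 November 2000

October 2000 starts on a Sunday; its first Friday is the 6th, so the 3rd Friday is the 20th — 20 October 2000.
That is not after 28 October 2000, so look at November 2000.
November 2000 starts on a Wednesday; its first Friday is the 3rd, so the 3rd Friday is the 17th — 17 November 2000.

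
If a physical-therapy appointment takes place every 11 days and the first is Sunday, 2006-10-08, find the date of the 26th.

The 26th occurrence is 25 intervals after the first: 25 × 11 = 275 days after 2006-10-08.
October has 31 days — 23 days to the end of October leaves 252.
November has 30 days (222 left).
December has 31 days (191 left).
January has 31 days (160 left).
February has 28 days (132 left).
March has 31 days (101 left).
April has 30 days (71 left).
May has 31 days (40 left).
June has 30 days (10 left).
10 days into July → 2007-07-10.

2007-07-10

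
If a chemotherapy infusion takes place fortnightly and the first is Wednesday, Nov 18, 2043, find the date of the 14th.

May 18, 2044

The 14th occurrence is 13 intervals after the first: 13 × 14 = 182 days after Nov 18, 2043.
Nov has 30 days — 12 days to the end of Nov leaves 170.
Dec has 31 days (139 left).
Jan has 31 days (108 left).
Feb has 29 days (79 left).
Mar has 31 days (48 left).
Apr has 30 days (18 left).
18 days into May → May 18, 2044.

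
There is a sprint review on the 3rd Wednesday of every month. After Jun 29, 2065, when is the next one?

Jun 2065 starts on a Monday; its first Wednesday is the 3rd, so the 3rd Wednesday is the 17th — Jun 17, 2065.
That is not after Jun 29, 2065, so look at Jul 2065.
Jul 2065 starts on a Wednesday; its first Wednesday is the 1st, so the 3rd Wednesday is the 15th — Jul 15, 2065.

Jul 15, 2065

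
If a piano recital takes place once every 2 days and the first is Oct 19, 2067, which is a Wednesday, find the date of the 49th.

Jan 23, 2068

The 49th occurrence is 48 intervals after the first: 48 × 2 = 96 days after Oct 19, 2067.
Oct has 31 days — 12 days to the end of Oct leaves 84.
Nov has 30 days (54 left).
Dec has 31 days (23 left).
23 days into Jan → Jan 23, 2068.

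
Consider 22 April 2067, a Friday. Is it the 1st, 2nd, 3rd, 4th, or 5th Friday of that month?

4th

Day 22 falls in week ⌈22/7⌉ of the month.
Days 1–7 hold the 1st Friday, 8–14 the 2nd, 15–21 the 3rd, 22–28 the 4th, 29–31 the 5th.
22 is in the range for the 4th.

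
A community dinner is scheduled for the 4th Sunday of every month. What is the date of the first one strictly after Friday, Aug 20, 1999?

Aug 22, 1999

Aug 1999 starts on a Sunday; its first Sunday is the 1st, so the 4th Sunday is the 22nd — Aug 22, 1999.
Aug 22, 1999 is after Aug 20, 1999, so that is the next one.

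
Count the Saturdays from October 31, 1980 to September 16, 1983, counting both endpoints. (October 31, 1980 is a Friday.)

150

October 31, 1980 is a Friday; the first Saturday on or after it is November 1, 1980 (1 day later).
From November 1, 1980 to September 16, 1983: 60 + 365 + 365 + 259 = 1049 days (rest of 1980, 1981, 1982, to September 16, 1983 in 1983).
1049 ÷ 7 = 149 full weeks with remainder 6, so 149 more Saturdays after the first → 150.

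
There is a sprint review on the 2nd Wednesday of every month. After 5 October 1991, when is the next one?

October 1991 starts on a Tuesday; its first Wednesday is the 2nd, so the 2nd Wednesday is the 9th — 9 October 1991.
9 October 1991 is after 5 October 1991, so that is the next one.

9 October 1991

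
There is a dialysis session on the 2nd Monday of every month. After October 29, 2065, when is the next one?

November 9, 2065

October 2065 starts on a Thursday; its first Monday is the 5th, so the 2nd Monday is the 12th — October 12, 2065.
That is not after October 29, 2065, so look at November 2065.
November 2065 starts on a Sunday; its first Monday is the 2nd, so the 2nd Monday is the 9th — November 9, 2065.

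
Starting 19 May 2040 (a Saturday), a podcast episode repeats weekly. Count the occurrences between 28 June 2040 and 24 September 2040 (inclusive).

13

Occurrences land 7·i days after 19 May 2040 for i = 0, 1, 2, …
28 June 2040 is 40 days after the start; 40 ÷ 7 = 5 remainder 5; since the remainder is 5, round up to i = 6. First occurrence in the window: #7 on 30 June 2040 (6×7 = 42 days in).
24 September 2040 is 128 days after the start; 128 ÷ 7 = 18 remainder 2. Last occurrence in the window: #19 on 22 September 2040.
Occurrences #7 through #19: 13 in total.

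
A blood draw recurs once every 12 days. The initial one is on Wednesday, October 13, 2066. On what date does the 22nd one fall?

June 22, 2067

The 22nd occurrence is 21 intervals after the first: 21 × 12 = 252 days after October 13, 2066.
October has 31 days — 18 days to the end of October leaves 234.
November has 30 days (204 left).
December has 31 days (173 left).
January has 31 days (142 left).
February has 28 days (114 left).
March has 31 days (83 left).
April has 30 days (53 left).
May has 31 days (22 left).
22 days into June → June 22, 2067.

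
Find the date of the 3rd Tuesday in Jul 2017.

Jul 18, 2017

Jul 2017 begins on a Saturday, so the first Tuesday is Jul 4 (3 days later).
The 3rd Tuesday is 2 weeks later: 4 + 14 = 18.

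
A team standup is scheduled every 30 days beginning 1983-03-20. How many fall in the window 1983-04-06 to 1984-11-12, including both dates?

Occurrences land 30·i days after 1983-03-20 for i = 0, 1, 2, …
1983-04-06 is 17 days after the start; 17 ÷ 30 = 0 remainder 17; since the remainder is 17, round up to i = 1. First occurrence in the window: #2 on 1983-04-19 (1×30 = 30 days in).
1984-11-12 is 603 days after the start; 603 ÷ 30 = 20 remainder 3. Last occurrence in the window: #21 on 1984-11-09.
Occurrences #2 through #21: 20 in total.

20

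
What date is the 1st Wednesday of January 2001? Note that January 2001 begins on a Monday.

January 2001 begins on a Monday, so the first Wednesday is January 3 (2 days later).

January 3, 2001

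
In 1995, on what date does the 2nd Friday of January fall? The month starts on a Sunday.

January 1995 begins on a Sunday, so the first Friday is January 6 (5 days later).
The 2nd Friday is 1 weeks later: 6 + 7 = 13.

1995-01-13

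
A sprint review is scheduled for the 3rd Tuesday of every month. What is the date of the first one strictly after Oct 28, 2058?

Nov 19, 2058

Oct 2058 starts on a Tuesday; its first Tuesday is the 1st, so the 3rd Tuesday is the 15th — Oct 15, 2058.
That is not after Oct 28, 2058, so look at Nov 2058.
Nov 2058 starts on a Friday; its first Tuesday is the 5th, so the 3rd Tuesday is the 19th — Nov 19, 2058.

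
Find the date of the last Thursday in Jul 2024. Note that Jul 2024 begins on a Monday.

Jul 2024 begins on a Monday, so the first Thursday is Jul 4 (3 days later).
Jul 2024 has 31 days. Adding weeks: 4, 11, 18, 25 — the last one ≤ 31 is the 25th.

Jul 25, 2024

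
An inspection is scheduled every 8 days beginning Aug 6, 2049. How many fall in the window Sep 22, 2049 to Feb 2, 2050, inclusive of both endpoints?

17

Occurrences land 8·i days after Aug 6, 2049 for i = 0, 1, 2, …
Sep 22, 2049 is 47 days after the start; 47 ÷ 8 = 5 remainder 7; since the remainder is 7, round up to i = 6. First occurrence in the window: #7 on Sep 23, 2049 (6×8 = 48 days in).
Feb 2, 2050 is 180 days after the start; 180 ÷ 8 = 22 remainder 4. Last occurrence in the window: #23 on Jan 29, 2050.
Occurrences #7 through #23: 17 in total.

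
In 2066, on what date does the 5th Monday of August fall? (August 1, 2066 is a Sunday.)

30 August 2066

August 2066 begins on a Sunday, so the first Monday is August 2 (1 day later).
The 5th Monday is 4 weeks later: 2 + 28 = 30.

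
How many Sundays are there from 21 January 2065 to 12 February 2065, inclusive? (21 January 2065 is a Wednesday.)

21 January 2065 is a Wednesday; the first Sunday on or after it is 25 January 2065 (4 days later).
From 25 January 2065 to 12 February 2065: 6 + 12 = 18 days (rest of January, February).
18 ÷ 7 = 2 full weeks with remainder 4, so 2 more Sundays after the first → 3.

3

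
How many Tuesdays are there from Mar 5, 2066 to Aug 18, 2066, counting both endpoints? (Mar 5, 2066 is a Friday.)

Mar 5, 2066 is a Friday; the first Tuesday on or after it is Mar 9, 2066 (4 days later).
From Mar 9, 2066 to Aug 18, 2066: 22 + 30 + 31 + 30 + 31 + 18 = 162 days (rest of Mar, Apr, May, Jun, Jul, Aug).
162 ÷ 7 = 23 full weeks with remainder 1, so 23 more Tuesdays after the first → 24.

24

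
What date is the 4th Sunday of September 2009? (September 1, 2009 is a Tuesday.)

September 2009 begins on a Tuesday, so the first Sunday is September 6 (5 days later).
The 4th Sunday is 3 weeks later: 6 + 21 = 27.

27 September 2009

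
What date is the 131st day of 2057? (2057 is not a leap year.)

11 May 2057

January has 31 days (131 − 31 = 100 remain).
February has 28 days (100 − 28 = 72 remain).
March has 31 days (72 − 31 = 41 remain).
April has 30 days (41 − 30 = 11 remain).
11 into May → May 11.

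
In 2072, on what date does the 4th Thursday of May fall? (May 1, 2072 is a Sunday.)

May 2072 begins on a Sunday, so the first Thursday is May 5 (4 days later).
The 4th Thursday is 3 weeks later: 5 + 21 = 26.

2072-05-26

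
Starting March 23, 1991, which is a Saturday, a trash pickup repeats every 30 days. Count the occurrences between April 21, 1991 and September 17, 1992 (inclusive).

18

Occurrences land 30·i days after March 23, 1991 for i = 0, 1, 2, …
April 21, 1991 is 29 days after the start; 29 ÷ 30 = 0 remainder 29; since the remainder is 29, round up to i = 1. First occurrence in the window: #2 on April 22, 1991 (1×30 = 30 days in).
September 17, 1992 is 544 days after the start; 544 ÷ 30 = 18 remainder 4. Last occurrence in the window: #19 on September 13, 1992.
Occurrences #2 through #19: 18 in total.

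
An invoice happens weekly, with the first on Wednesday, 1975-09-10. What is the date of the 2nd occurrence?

1975-09-17

The 2nd occurrence is 1 interval after the first: 1 × 7 = 7 days after 1975-09-10.
7 days later is 1975-09-17.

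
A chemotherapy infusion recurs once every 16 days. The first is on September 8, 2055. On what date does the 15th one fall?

April 19, 2056

The 15th occurrence is 14 intervals after the first: 14 × 16 = 224 days after September 8, 2055.
September has 30 days — 22 days to the end of September leaves 202.
October has 31 days (171 left).
November has 30 days (141 left).
December has 31 days (110 left).
January has 31 days (79 left).
February has 29 days (50 left).
March has 31 days (19 left).
19 days into April → April 19, 2056.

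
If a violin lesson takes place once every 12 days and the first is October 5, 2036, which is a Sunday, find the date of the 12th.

February 14, 2037

The 12th occurrence is 11 intervals after the first: 11 × 12 = 132 days after October 5, 2036.
October has 31 days — 26 days to the end of October leaves 106.
November has 30 days (76 left).
December has 31 days (45 left).
January has 31 days (14 left).
14 days into February → February 14, 2037.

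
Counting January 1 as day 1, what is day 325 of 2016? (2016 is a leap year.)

Nov 20, 2016

Jan has 31 days (325 − 31 = 294 remain).
Feb has 29 days (294 − 29 = 265 remain).
Mar has 31 days (265 − 31 = 234 remain).
Apr has 30 days (234 − 30 = 204 remain).
May has 31 days (204 − 31 = 173 remain).
Jun has 30 days (173 − 30 = 143 remain).
Jul has 31 days (143 − 31 = 112 remain).
Aug has 31 days (112 − 31 = 81 remain).
Sep has 30 days (81 − 30 = 51 remain).
Oct has 31 days (51 − 31 = 20 remain).
20 into Nov → Nov 20.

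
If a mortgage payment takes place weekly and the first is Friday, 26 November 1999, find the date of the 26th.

19 May 2000

The 26th occurrence is 25 intervals after the first: 25 × 7 = 175 days after 26 November 1999.
November has 30 days — 4 days to the end of November leaves 171.
December has 31 days (140 left).
January has 31 days (109 left).
February has 29 days (80 left).
March has 31 days (49 left).
April has 30 days (19 left).
19 days into May → 19 May 2000.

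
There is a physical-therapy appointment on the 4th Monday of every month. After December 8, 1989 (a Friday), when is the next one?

December 1989 starts on a Friday; its first Monday is the 4th, so the 4th Monday is the 25th — December 25, 1989.
December 25, 1989 is after December 8, 1989, so that is the next one.

December 25, 1989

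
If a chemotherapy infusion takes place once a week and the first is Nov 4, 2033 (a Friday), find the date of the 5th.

Dec 2, 2033

The 5th occurrence is 4 intervals after the first: 4 × 7 = 28 days after Nov 4, 2033.
Nov has 30 days — 26 days to the end of Nov leaves 2.
2 days into Dec → Dec 2, 2033.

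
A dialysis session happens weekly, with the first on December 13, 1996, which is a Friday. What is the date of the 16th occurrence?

March 28, 1997

The 16th occurrence is 15 intervals after the first: 15 × 7 = 105 days after December 13, 1996.
December has 31 days — 18 days to the end of December leaves 87.
January has 31 days (56 left).
February has 28 days (28 left).
28 days into March → March 28, 1997.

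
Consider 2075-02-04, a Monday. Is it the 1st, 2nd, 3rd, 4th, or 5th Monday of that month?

Day 4 falls in week ⌈4/7⌉ of the month.
Days 1–7 hold the 1st Monday, 8–14 the 2nd, 15–21 the 3rd, 22–28 the 4th, 29–31 the 5th.
4 is in the range for the 1st.

1st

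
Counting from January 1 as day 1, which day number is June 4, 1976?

Days in months before June: 31 + 29 + 31 + 30 + 31 = 152.
Plus 4 days into June → day 156.

156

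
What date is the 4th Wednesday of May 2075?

May 2075 begins on a Wednesday, so the first Wednesday is May 1.
The 4th Wednesday is 3 weeks later: 1 + 21 = 22.

May 22, 2075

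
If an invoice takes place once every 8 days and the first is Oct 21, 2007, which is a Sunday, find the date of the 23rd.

Apr 14, 2008

The 23rd occurrence is 22 intervals after the first: 22 × 8 = 176 days after Oct 21, 2007.
Oct has 31 days — 10 days to the end of Oct leaves 166.
Nov has 30 days (136 left).
Dec has 31 days (105 left).
Jan has 31 days (74 left).
Feb has 29 days (45 left).
Mar has 31 days (14 left).
14 days into Apr → Apr 14, 2008.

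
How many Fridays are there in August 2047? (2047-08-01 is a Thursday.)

5

2047-08-01 is a Thursday; the first Friday on or after it is 2047-08-02 (1 day later).
From 2047-08-02 to 2047-08-31 is 31 − 2 = 29 days.
29 ÷ 7 = 4 full weeks with remainder 1, so 4 more Fridays after the first → 5.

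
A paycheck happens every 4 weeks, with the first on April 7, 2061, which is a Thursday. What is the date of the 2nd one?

The 2nd occurrence is 1 interval after the first: 1 × 28 = 28 days after April 7, 2061.
April has 30 days — 23 days to the end of April leaves 5.
5 days into May → May 5, 2061.

May 5, 2061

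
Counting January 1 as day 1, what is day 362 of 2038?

Jan has 31 days (362 − 31 = 331 remain).
Feb has 28 days (331 − 28 = 303 remain).
Mar has 31 days (303 − 31 = 272 remain).
Apr has 30 days (272 − 30 = 242 remain).
May has 31 days (242 − 31 = 211 remain).
Jun has 30 days (211 − 30 = 181 remain).
Jul has 31 days (181 − 31 = 150 remain).
Aug has 31 days (150 − 31 = 119 remain).
Sep has 30 days (119 − 30 = 89 remain).
Oct has 31 days (89 − 31 = 58 remain).
Nov has 30 days (58 − 30 = 28 remain).
28 into Dec → Dec 28.

Dec 28, 2038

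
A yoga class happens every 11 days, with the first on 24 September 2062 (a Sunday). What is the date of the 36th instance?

14 October 2063

The 36th occurrence is 35 intervals after the first: 35 × 11 = 385 days after 24 September 2062.
September has 30 days — 6 days to the end of September leaves 379.
October has 31 days (348 left).
November has 30 days (318 left).
December has 31 days (287 left).
January has 31 days (256 left).
February has 28 days (228 left).
March has 31 days (197 left).
April has 30 days (167 left).
May has 31 days (136 left).
June has 30 days (106 left).
July has 31 days (75 left).
August has 31 days (44 left).
September has 30 days (14 left).
14 days into October → 14 October 2063.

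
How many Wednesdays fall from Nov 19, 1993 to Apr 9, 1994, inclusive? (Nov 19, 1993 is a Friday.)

20

Nov 19, 1993 is a Friday; the first Wednesday on or after it is Nov 24, 1993 (5 days later).
From Nov 24, 1993 to Apr 9, 1994: 6 + 31 + 31 + 28 + 31 + 9 = 136 days (rest of Nov, Dec, Jan, Feb, Mar, Apr).
136 ÷ 7 = 19 full weeks with remainder 3, so 19 more Wednesdays after the first → 20.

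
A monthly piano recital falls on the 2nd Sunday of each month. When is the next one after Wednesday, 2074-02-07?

2074-02-11

February 2074 starts on a Thursday; its first Sunday is the 4th, so the 2nd Sunday is the 11th — 2074-02-11.
2074-02-11 is after 2074-02-07, so that is the next one.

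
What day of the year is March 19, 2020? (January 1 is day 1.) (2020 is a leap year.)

Days in months before March: 31 + 29 = 60.
Plus 19 days into March → day 79.

79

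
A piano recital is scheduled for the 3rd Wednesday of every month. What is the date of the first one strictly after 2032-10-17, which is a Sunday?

2032-10-20

October 2032 starts on a Friday; its first Wednesday is the 6th, so the 3rd Wednesday is the 20th — 2032-10-20.
2032-10-20 is after 2032-10-17, so that is the next one.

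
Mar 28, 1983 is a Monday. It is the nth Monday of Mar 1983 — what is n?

Day 28 falls in week ⌈28/7⌉ of the month.
Days 1–7 hold the 1st Monday, 8–14 the 2nd, 15–21 the 3rd, 22–28 the 4th, 29–31 the 5th.
28 is in the range for the 4th.

4th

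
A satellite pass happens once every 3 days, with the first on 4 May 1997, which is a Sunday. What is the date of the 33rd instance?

8 August 1997

The 33rd occurrence is 32 intervals after the first: 32 × 3 = 96 days after 4 May 1997.
May has 31 days — 27 days to the end of May leaves 69.
June has 30 days (39 left).
July has 31 days (8 left).
8 days into August → 8 August 1997.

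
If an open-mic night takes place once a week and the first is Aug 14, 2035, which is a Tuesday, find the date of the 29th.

The 29th occurrence is 28 intervals after the first: 28 × 7 = 196 days after Aug 14, 2035.
Aug has 31 days — 17 days to the end of Aug leaves 179.
Sep has 30 days (149 left).
Oct has 31 days (118 left).
Nov has 30 days (88 left).
Dec has 31 days (57 left).
Jan has 31 days (26 left).
26 days into Feb → Feb 26, 2036.

Feb 26, 2036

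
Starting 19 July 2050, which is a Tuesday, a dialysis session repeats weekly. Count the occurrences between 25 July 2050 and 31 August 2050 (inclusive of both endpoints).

6

Occurrences land 7·i days after 19 July 2050 for i = 0, 1, 2, …
25 July 2050 is 6 days after the start; 6 ÷ 7 = 0 remainder 6; since the remainder is 6, round up to i = 1. First occurrence in the window: #2 on 26 July 2050 (1×7 = 7 days in).
31 August 2050 is 43 days after the start; 43 ÷ 7 = 6 remainder 1. Last occurrence in the window: #7 on 30 August 2050.
Occurrences #2 through #7: 6 in total.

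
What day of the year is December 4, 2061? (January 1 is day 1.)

338

Days in months before December: 31 + 28 + 31 + 30 + 31 + 30 + 31 + 31 + 30 + 31 + 30 = 334.
Plus 4 days into December → day 338.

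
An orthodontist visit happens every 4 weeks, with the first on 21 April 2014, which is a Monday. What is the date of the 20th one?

5 October 2015

The 20th occurrence is 19 intervals after the first: 19 × 28 = 532 days after 21 April 2014.
April has 30 days — 9 days to the end of April leaves 523.
From end of April to end of 2014 is 245 days (278 left).
January has 31 days (247 left).
February has 28 days (219 left).
March has 31 days (188 left).
April has 30 days (158 left).
May has 31 days (127 left).
June has 30 days (97 left).
July has 31 days (66 left).
August has 31 days (35 left).
September has 30 days (5 left).
5 days into October → 5 October 2015.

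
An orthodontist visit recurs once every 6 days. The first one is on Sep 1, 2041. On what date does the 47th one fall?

The 47th occurrence is 46 intervals after the first: 46 × 6 = 276 days after Sep 1, 2041.
Sep has 30 days — 29 days to the end of Sep leaves 247.
Oct has 31 days (216 left).
Nov has 30 days (186 left).
Dec has 31 days (155 left).
Jan has 31 days (124 left).
Feb has 28 days (96 left).
Mar has 31 days (65 left).
Apr has 30 days (35 left).
May has 31 days (4 left).
4 days into Jun → Jun 4, 2042.

Jun 4, 2042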